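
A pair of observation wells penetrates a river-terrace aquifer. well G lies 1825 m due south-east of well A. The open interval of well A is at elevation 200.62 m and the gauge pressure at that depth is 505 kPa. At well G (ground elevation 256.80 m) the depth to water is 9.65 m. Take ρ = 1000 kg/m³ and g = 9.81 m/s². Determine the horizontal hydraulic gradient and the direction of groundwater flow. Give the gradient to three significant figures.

Pressure head at well A: ψ = P/(ρg) = 505×1000 / (1000 × 9.81) = 51.48 m.
Total head at well A: h = z + ψ = 200.62 + 51.48 = 252.10 m.
Total head at well G: h = 256.80 − 9.65 = 247.15 m.
Head difference: h(well A) − h(well G) = 252.10 − 247.15 = 4.95 m.
Hydraulic gradient: i = |Δh| / L = 4.95 / 1825 = 0.00271.
Flow is from higher to lower head: from well A toward well G, i.e. toward the south-east.

i ≈ 0.00271; groundwater flows toward the south-east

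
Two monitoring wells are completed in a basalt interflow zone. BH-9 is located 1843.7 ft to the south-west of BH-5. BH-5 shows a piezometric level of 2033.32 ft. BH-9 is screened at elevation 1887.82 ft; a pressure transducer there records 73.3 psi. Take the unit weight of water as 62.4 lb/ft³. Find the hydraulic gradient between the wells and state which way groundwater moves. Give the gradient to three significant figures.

i ≈ 0.0128; groundwater flows toward the north-east

Total head at BH-5: h = 2033.32 ft (water level in the piezometer is the total head).
Pressure head at BH-9: ψ = 144·P/γ = 144 × 73.3 / 62.4 = 169.15 ft.
Total head at BH-9: h = z + ψ = 1887.82 + 169.15 = 2056.97 ft.
Head difference: h(BH-5) − h(BH-9) = 2033.32 − 2056.97 = -23.65 ft.
Hydraulic gradient: i = |Δh| / L = 23.65 / 1843.7 = 0.0128.
Flow is from higher to lower head: from BH-9 toward BH-5, i.e. toward the north-east.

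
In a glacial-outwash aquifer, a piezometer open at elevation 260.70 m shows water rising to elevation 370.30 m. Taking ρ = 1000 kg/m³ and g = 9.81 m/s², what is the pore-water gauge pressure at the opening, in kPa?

P ≈ 1080 kPa

Pressure head ψ = h − z = 370.30 − 260.70 = 109.60 m.
P = ρgψ = 1000 × 9.81 × 109.60 = 1075176 Pa ≈ 1080 kPa.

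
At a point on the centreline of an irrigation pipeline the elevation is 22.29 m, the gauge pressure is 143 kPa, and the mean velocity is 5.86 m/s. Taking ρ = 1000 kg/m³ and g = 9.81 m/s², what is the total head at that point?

Pressure head ψ = P/(ρg) = 143×1000 / (1000 × 9.81) = 14.58 m.
Velocity head = v²/(2g) = 5.86² / (2 × 9.81) = 1.750 m.
h = z + ψ + v²/(2g) = 22.29 + 14.58 + 1.750 = 38.62 m.

h ≈ 38.62 m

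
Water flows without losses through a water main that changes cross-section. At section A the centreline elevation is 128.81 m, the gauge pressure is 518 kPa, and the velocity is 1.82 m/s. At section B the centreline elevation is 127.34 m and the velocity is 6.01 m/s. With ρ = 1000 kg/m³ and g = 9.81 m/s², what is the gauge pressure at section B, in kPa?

Pressure head at A: ψ₁ = P₁/(ρg) = 518×1000 / (1000 × 9.81) = 52.80 m.
Velocity heads: v₁²/2g = 1.82²/19.62 = 0.169 m; v₂²/2g = 6.01²/19.62 = 1.841 m.
Total head H = z₁ + ψ₁ + v₁²/2g = 128.81 + 52.80 + 0.169 = 181.78 m.
ψ₂ = H − z₂ − v₂²/2g = 181.78 − 127.34 − 1.841 = 52.60 m.
P₂ = ρgψ₂ = 1000 × 9.81 × 52.60 ≈ 516 kPa.

P₂ ≈ 516 kPa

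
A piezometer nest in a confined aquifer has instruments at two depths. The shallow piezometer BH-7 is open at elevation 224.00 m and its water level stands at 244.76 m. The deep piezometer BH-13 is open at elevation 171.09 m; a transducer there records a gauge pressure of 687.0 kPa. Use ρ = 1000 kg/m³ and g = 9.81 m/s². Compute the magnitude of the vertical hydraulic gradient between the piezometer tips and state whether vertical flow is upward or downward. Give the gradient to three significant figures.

|i_v| ≈ 0.0688; vertical flow is downward

Total head at BH-7: h = 244.76 m (water level in the standpipe).
Pressure head at BH-13: ψ = P/(ρg) = 687.0×1000 / (1000 × 9.81) = 70.03 m.
Total head at BH-13: h = z + ψ = 171.09 + 70.03 = 241.12 m.
Δh = h(BH-7) − h(BH-13) = 244.76 − 241.12 = 3.64 m.
Vertical separation Δz = 224.00 − 171.09 = 52.91 m.
|i_v| = |Δh| / Δz = 3.64 / 52.91 = 0.0688.
Head is higher in the shallow piezometer, so vertical flow is downward (recharge condition).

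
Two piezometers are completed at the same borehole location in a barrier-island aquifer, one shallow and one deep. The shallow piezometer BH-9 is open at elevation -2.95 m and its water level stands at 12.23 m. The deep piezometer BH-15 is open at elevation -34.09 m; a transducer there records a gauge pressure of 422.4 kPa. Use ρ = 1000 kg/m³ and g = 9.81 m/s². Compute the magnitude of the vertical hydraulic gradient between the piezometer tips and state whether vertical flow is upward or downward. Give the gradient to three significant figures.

Total head at BH-9: h = 12.23 m (water level in the standpipe).
Pressure head at BH-15: ψ = P/(ρg) = 422.4×1000 / (1000 × 9.81) = 43.06 m.
Total head at BH-15: h = z + ψ = -34.09 + 43.06 = 8.97 m.
Δh = h(BH-9) − h(BH-15) = 12.23 − 8.97 = 3.26 m.
Vertical separation Δz = -2.95 − (-34.09) = 31.14 m.
|i_v| = |Δh| / Δz = 3.26 / 31.14 = 0.105.
Head is higher in the shallow piezometer, so vertical flow is downward (recharge condition).

|i_v| ≈ 0.105; vertical flow is downward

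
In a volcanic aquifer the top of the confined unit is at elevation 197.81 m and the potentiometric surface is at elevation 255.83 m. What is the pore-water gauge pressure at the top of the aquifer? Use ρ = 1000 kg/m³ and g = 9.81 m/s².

Pressure head at the aquifer top: ψ = h − z = 255.83 − 197.81 = 58.02 m.
P = ρgψ = 1000 × 9.81 × 58.02 = 569176 Pa ≈ 569 kPa.

P ≈ 569 kPa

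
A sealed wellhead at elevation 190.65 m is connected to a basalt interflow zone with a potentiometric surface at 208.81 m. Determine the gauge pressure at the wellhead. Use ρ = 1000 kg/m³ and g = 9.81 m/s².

P ≈ 178 kPa

Head above the cap: Δh = 208.81 − 190.65 = 18.16 m.
P = ρgΔh = 1000 × 9.81 × 18.16 = 178150 Pa ≈ 178 kPa.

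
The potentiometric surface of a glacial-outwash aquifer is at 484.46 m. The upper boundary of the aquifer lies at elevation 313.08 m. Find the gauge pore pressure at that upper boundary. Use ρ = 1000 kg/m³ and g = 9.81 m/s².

Pressure head at the aquifer top: ψ = h − z = 484.46 − 313.08 = 171.38 m.
P = ρgψ = 1000 × 9.81 × 171.38 = 1681238 Pa ≈ 1680 kPa.

P ≈ 1680 kPa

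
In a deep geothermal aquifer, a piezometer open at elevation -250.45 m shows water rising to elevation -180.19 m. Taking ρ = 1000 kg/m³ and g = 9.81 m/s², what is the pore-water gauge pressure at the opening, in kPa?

P ≈ 689 kPa

Pressure head ψ = h − z = -180.19 − (-250.45) = 70.26 m.
P = ρgψ = 1000 × 9.81 × 70.26 = 689251 Pa ≈ 689 kPa.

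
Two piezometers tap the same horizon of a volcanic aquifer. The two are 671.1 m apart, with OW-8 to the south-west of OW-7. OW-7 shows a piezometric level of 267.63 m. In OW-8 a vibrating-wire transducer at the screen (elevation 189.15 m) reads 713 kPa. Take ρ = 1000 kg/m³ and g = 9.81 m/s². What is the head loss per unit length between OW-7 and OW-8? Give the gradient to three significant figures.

i ≈ 0.00864 m/m

Total head at OW-7: h = 267.63 m (water level in the piezometer is the total head).
Pressure head at OW-8: ψ = P/(ρg) = 713×1000 / (1000 × 9.81) = 72.68 m.
Total head at OW-8: h = z + ψ = 189.15 + 72.68 = 261.83 m.
Head difference: h(OW-7) − h(OW-8) = 267.63 − 261.83 = 5.80 m.
Hydraulic gradient: i = |Δh| / L = 5.80 / 671.1 = 0.00864.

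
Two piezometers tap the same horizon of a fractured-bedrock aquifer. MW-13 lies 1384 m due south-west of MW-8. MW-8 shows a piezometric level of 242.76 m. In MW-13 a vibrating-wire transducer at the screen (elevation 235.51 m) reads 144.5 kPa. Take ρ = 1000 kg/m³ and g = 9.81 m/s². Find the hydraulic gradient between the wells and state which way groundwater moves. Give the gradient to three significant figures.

Total head at MW-8: h = 242.76 m (water level in the piezometer is the total head).
Pressure head at MW-13: ψ = P/(ρg) = 144.5×1000 / (1000 × 9.81) = 14.73 m.
Total head at MW-13: h = z + ψ = 235.51 + 14.73 = 250.24 m.
Head difference: h(MW-8) − h(MW-13) = 242.76 − 250.24 = -7.48 m.
Hydraulic gradient: i = |Δh| / L = 7.48 / 1384 = 0.00540.
Flow is from higher to lower head: from MW-13 toward MW-8, i.e. toward the north-east.

i ≈ 0.00540; groundwater flows toward the north-east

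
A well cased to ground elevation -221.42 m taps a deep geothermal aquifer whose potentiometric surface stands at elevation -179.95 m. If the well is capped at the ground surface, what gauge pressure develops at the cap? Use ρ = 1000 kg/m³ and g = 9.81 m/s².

Head above the cap: Δh = -179.95 − (-221.42) = 41.47 m.
P = ρgΔh = 1000 × 9.81 × 41.47 = 406821 Pa ≈ 407 kPa.

P ≈ 407 kPa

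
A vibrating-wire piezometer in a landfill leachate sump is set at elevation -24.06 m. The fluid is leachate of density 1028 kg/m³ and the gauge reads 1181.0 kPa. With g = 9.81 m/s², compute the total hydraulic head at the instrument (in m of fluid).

ψ = P/(ρg) = 1181.0×1000 / (1028 × 9.81) = 117.11 m.
h = z + ψ = -24.06 + 117.11 = 93.05 m.

h ≈ 93.05 m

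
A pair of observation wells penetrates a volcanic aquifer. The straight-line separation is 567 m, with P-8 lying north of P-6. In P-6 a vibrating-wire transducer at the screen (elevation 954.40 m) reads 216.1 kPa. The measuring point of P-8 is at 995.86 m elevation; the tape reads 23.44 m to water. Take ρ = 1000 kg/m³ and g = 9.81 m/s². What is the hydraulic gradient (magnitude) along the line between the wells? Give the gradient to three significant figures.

i ≈ 0.00707

Pressure head at P-6: ψ = P/(ρg) = 216.1×1000 / (1000 × 9.81) = 22.03 m.
Total head at P-6: h = z + ψ = 954.40 + 22.03 = 976.43 m.
Total head at P-8: h = 995.86 − 23.44 = 972.42 m.
Head difference: h(P-6) − h(P-8) = 976.43 − 972.42 = 4.01 m.
Hydraulic gradient: i = |Δh| / L = 4.01 / 567 = 0.00707.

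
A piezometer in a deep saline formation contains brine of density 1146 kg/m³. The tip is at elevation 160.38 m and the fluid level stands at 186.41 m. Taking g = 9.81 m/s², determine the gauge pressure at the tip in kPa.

Pressure head ψ = h − z = 186.41 − 160.38 = 26.03 m.
P = ρgψ = 1146 × 9.81 × 26.03 = 292636 Pa ≈ 293 kPa.

P ≈ 293 kPa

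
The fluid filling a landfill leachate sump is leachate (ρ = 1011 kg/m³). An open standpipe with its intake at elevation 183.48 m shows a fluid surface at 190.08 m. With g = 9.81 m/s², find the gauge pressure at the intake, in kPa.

P ≈ 65.5 kPa

Pressure head ψ = h − z = 190.08 − 183.48 = 6.60 m.
P = ρgψ = 1011 × 9.81 × 6.60 = 65458 Pa ≈ 65.5 kPa.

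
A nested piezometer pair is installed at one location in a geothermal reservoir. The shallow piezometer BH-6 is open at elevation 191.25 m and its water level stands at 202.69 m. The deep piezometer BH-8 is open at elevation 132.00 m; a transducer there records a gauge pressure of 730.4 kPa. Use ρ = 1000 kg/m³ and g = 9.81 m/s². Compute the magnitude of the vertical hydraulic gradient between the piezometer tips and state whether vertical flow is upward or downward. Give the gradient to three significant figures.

|i_v| ≈ 0.0635; vertical flow is upward

Total head at BH-6: h = 202.69 m (water level in the standpipe).
Pressure head at BH-8: ψ = P/(ρg) = 730.4×1000 / (1000 × 9.81) = 74.45 m.
Total head at BH-8: h = z + ψ = 132.00 + 74.45 = 206.45 m.
Δh = h(BH-6) − h(BH-8) = 202.69 − 206.45 = -3.76 m.
Vertical separation Δz = 191.25 − 132.00 = 59.25 m.
|i_v| = |Δh| / Δz = 3.76 / 59.25 = 0.0635.
Head is higher in the deep piezometer, so vertical flow is upward (discharge condition).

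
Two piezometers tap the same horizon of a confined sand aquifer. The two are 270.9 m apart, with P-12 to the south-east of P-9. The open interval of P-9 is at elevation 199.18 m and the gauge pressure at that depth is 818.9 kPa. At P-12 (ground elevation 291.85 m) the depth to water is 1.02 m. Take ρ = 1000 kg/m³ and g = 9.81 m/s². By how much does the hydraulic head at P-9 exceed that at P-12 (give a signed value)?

Δh ≈ -8.17 m

Pressure head at P-9: ψ = P/(ρg) = 818.9×1000 / (1000 × 9.81) = 83.48 m.
Total head at P-9: h = z + ψ = 199.18 + 83.48 = 282.66 m.
Total head at P-12: h = 291.85 − 1.02 = 290.83 m.
Head difference: h(P-9) − h(P-12) = 282.66 − 290.83 = -8.17 m.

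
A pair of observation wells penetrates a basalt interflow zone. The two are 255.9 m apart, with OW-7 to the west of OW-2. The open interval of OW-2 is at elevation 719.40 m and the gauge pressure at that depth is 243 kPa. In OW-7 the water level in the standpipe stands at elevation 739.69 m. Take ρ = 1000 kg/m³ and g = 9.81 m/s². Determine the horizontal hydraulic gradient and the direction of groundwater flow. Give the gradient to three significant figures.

i ≈ 0.0175; groundwater flows toward the west

Pressure head at OW-2: ψ = P/(ρg) = 243×1000 / (1000 × 9.81) = 24.77 m.
Total head at OW-2: h = z + ψ = 719.40 + 24.77 = 744.17 m.
Total head at OW-7: h = 739.69 m (water level in the piezometer is the total head).
Head difference: h(OW-2) − h(OW-7) = 744.17 − 739.69 = 4.48 m.
Hydraulic gradient: i = |Δh| / L = 4.48 / 255.9 = 0.0175.
Flow is from higher to lower head: from OW-2 toward OW-7, i.e. toward the west.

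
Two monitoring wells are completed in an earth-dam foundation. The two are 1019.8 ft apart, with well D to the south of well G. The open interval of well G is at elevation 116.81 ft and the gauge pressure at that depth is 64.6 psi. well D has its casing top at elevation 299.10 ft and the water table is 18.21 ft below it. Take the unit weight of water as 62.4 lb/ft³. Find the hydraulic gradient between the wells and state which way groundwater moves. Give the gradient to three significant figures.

Pressure head at well G: ψ = 144·P/γ = 144 × 64.6 / 62.4 = 149.08 ft.
Total head at well G: h = z + ψ = 116.81 + 149.08 = 265.89 ft.
Total head at well D: h = 299.10 − 18.21 = 280.89 ft.
Head difference: h(well G) − h(well D) = 265.89 − 280.89 = -15.00 ft.
Hydraulic gradient: i = |Δh| / L = 15.00 / 1019.8 = 0.0147.
Flow is from higher to lower head: from well D toward well G, i.e. toward the north.

i ≈ 0.0147; groundwater flows toward the north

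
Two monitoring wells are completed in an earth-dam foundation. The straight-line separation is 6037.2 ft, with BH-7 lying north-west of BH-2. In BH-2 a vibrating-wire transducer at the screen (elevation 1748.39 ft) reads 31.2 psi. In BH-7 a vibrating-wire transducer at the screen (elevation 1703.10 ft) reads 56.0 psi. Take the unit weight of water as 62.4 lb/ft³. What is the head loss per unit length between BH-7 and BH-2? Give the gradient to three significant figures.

i ≈ 0.00198 ft/ft

Pressure head at BH-2: ψ = 144·P/γ = 144 × 31.2 / 62.4 = 72.00 ft.
Total head at BH-2: h = z + ψ = 1748.39 + 72.00 = 1820.39 ft.
Pressure head at BH-7: ψ = 144·P/γ = 144 × 56.0 / 62.4 = 129.23 ft.
Total head at BH-7: h = z + ψ = 1703.10 + 129.23 = 1832.33 ft.
Head difference: h(BH-2) − h(BH-7) = 1820.39 − 1832.33 = -11.94 ft.
Hydraulic gradient: i = |Δh| / L = 11.94 / 6037.2 = 0.00198.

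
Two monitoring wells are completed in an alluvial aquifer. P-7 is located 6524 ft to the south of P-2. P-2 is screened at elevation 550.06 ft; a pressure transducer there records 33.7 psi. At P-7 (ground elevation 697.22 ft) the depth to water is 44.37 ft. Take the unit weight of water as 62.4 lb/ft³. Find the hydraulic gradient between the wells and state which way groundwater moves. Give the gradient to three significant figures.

i ≈ 0.00384; groundwater flows toward the north

Pressure head at P-2: ψ = 144·P/γ = 144 × 33.7 / 62.4 = 77.77 ft.
Total head at P-2: h = z + ψ = 550.06 + 77.77 = 627.83 ft.
Total head at P-7: h = 697.22 − 44.37 = 652.85 ft.
Head difference: h(P-2) − h(P-7) = 627.83 − 652.85 = -25.02 ft.
Hydraulic gradient: i = |Δh| / L = 25.02 / 6524 = 0.00384.
Flow is from higher to lower head: from P-7 toward P-2, i.e. toward the north.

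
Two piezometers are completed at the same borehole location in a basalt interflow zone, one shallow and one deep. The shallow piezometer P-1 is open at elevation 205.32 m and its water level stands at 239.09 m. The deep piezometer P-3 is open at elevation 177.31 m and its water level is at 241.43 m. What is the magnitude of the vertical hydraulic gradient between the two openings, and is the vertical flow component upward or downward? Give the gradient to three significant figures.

Total head at P-1: h = 239.09 m (water level in the standpipe).
Total head at P-3: h = 241.43 m.
Δh = h(P-1) − h(P-3) = 239.09 − 241.43 = -2.34 m.
Vertical separation Δz = 205.32 − 177.31 = 28.01 m.
|i_v| = |Δh| / Δz = 2.34 / 28.01 = 0.0835.
Head is higher in the deep piezometer, so vertical flow is upward (discharge condition).

|i_v| ≈ 0.0835; vertical flow is upward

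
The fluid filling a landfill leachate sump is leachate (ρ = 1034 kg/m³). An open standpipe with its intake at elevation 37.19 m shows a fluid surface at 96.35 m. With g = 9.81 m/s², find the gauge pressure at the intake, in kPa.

Pressure head ψ = h − z = 96.35 − 37.19 = 59.16 m.
P = ρgψ = 1034 × 9.81 × 59.16 = 600092 Pa ≈ 600 kPa.

P ≈ 600 kPa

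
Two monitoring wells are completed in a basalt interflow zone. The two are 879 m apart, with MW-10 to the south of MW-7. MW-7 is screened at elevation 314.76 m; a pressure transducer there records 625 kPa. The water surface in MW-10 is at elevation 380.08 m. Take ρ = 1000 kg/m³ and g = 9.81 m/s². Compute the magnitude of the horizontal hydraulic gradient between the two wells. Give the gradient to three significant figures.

i ≈ 0.00183

Pressure head at MW-7: ψ = P/(ρg) = 625×1000 / (1000 × 9.81) = 63.71 m.
Total head at MW-7: h = z + ψ = 314.76 + 63.71 = 378.47 m.
Total head at MW-10: h = 380.08 m (water level in the piezometer is the total head).
Head difference: h(MW-7) − h(MW-10) = 378.47 − 380.08 = -1.61 m.
Hydraulic gradient: i = |Δh| / L = 1.61 / 879 = 0.00183.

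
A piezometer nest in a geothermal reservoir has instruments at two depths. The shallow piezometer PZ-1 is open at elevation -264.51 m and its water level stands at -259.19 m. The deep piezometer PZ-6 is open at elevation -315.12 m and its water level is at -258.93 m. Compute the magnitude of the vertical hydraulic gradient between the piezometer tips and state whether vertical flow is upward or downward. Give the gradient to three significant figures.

Total head at PZ-1: h = -259.19 m (water level in the standpipe).
Total head at PZ-6: h = -258.93 m.
Δh = h(PZ-1) − h(PZ-6) = -259.19 − (-258.93) = -0.26 m.
Vertical separation Δz = -264.51 − (-315.12) = 50.61 m.
|i_v| = |Δh| / Δz = 0.26 / 50.61 = 0.00514.
Head is higher in the deep piezometer, so vertical flow is upward (discharge condition).

|i_v| ≈ 0.00514; vertical flow is upward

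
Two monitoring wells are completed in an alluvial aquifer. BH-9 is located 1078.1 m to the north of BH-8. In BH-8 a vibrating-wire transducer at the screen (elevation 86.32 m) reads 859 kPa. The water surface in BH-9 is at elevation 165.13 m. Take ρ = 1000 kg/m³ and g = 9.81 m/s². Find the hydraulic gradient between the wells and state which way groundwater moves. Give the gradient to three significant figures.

i ≈ 0.00812; groundwater flows toward the north

Pressure head at BH-8: ψ = P/(ρg) = 859×1000 / (1000 × 9.81) = 87.56 m.
Total head at BH-8: h = z + ψ = 86.32 + 87.56 = 173.88 m.
Total head at BH-9: h = 165.13 m (water level in the piezometer is the total head).
Head difference: h(BH-8) − h(BH-9) = 173.88 − 165.13 = 8.75 m.
Hydraulic gradient: i = |Δh| / L = 8.75 / 1078.1 = 0.00812.
Flow is from higher to lower head: from BH-8 toward BH-9, i.e. toward the north.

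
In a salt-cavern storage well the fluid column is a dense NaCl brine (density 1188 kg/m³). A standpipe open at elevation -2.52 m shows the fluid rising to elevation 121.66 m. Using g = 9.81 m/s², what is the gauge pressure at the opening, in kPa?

Pressure head ψ = h − z = 121.66 − (-2.52) = 124.18 m.
P = ρgψ = 1188 × 9.81 × 124.18 = 1447228 Pa ≈ 1450 kPa.

P ≈ 1450 kPa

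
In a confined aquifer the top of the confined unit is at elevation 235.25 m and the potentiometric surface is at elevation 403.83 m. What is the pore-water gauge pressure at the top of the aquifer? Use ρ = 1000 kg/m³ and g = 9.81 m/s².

Pressure head at the aquifer top: ψ = h − z = 403.83 − 235.25 = 168.58 m.
P = ρgψ = 1000 × 9.81 × 168.58 = 1653770 Pa ≈ 1650 kPa.

P ≈ 1650 kPa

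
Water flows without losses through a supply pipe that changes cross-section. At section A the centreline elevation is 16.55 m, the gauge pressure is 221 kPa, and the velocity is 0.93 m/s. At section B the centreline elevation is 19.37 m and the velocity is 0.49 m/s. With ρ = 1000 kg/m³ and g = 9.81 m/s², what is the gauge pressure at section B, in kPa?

P₂ ≈ 194 kPa

Pressure head at A: ψ₁ = P₁/(ρg) = 221×1000 / (1000 × 9.81) = 22.53 m.
Velocity heads: v₁²/2g = 0.93²/19.62 = 0.044 m; v₂²/2g = 0.49²/19.62 = 0.012 m.
Total head H = z₁ + ψ₁ + v₁²/2g = 16.55 + 22.53 + 0.044 = 39.12 m.
ψ₂ = H − z₂ − v₂²/2g = 39.12 − 19.37 − 0.012 = 19.74 m.
P₂ = ρgψ₂ = 1000 × 9.81 × 19.74 ≈ 194 kPa.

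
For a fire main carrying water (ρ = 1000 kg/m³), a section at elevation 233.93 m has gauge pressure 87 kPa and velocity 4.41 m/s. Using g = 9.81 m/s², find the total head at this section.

h ≈ 243.79 m

Pressure head ψ = P/(ρg) = 87×1000 / (1000 × 9.81) = 8.87 m.
Velocity head = v²/(2g) = 4.41² / (2 × 9.81) = 0.991 m.
h = z + ψ + v²/(2g) = 233.93 + 8.87 + 0.991 = 243.79 m.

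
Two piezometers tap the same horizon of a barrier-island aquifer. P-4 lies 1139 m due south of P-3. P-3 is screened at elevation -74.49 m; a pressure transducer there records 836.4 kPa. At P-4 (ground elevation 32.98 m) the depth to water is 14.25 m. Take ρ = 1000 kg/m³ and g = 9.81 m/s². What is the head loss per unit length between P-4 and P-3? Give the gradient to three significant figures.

Pressure head at P-3: ψ = P/(ρg) = 836.4×1000 / (1000 × 9.81) = 85.26 m.
Total head at P-3: h = z + ψ = -74.49 + 85.26 = 10.77 m.
Total head at P-4: h = 32.98 − 14.25 = 18.73 m.
Head difference: h(P-3) − h(P-4) = 10.77 − 18.73 = -7.96 m.
Hydraulic gradient: i = |Δh| / L = 7.96 / 1139 = 0.00699.

i ≈ 0.00699 m/m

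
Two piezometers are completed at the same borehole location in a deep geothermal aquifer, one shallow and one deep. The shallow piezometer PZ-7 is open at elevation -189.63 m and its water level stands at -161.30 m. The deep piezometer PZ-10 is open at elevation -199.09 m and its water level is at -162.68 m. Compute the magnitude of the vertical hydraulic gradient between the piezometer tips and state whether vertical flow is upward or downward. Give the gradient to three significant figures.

|i_v| ≈ 0.146; vertical flow is downward

Total head at PZ-7: h = -161.30 m (water level in the standpipe).
Total head at PZ-10: h = -162.68 m.
Δh = h(PZ-7) − h(PZ-10) = -161.30 − (-162.68) = 1.38 m.
Vertical separation Δz = -189.63 − (-199.09) = 9.46 m.
|i_v| = |Δh| / Δz = 1.38 / 9.46 = 0.146.
Head is higher in the shallow piezometer, so vertical flow is downward (recharge condition).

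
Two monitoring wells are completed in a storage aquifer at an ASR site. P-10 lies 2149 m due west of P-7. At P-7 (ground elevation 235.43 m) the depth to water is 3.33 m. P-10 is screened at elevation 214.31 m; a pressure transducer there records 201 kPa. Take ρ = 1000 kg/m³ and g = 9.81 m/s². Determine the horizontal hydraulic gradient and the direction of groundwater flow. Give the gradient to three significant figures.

Total head at P-7: h = 235.43 − 3.33 = 232.10 m.
Pressure head at P-10: ψ = P/(ρg) = 201×1000 / (1000 × 9.81) = 20.49 m.
Total head at P-10: h = z + ψ = 214.31 + 20.49 = 234.80 m.
Head difference: h(P-7) − h(P-10) = 232.10 − 234.80 = -2.70 m.
Hydraulic gradient: i = |Δh| / L = 2.70 / 2149 = 0.00126.
Flow is from higher to lower head: from P-10 toward P-7, i.e. toward the east.

i ≈ 0.00126; groundwater flows toward the east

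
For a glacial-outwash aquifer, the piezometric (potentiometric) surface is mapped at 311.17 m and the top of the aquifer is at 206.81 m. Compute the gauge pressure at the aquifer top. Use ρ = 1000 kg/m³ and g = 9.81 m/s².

P ≈ 1020 kPa

Pressure head at the aquifer top: ψ = h − z = 311.17 − 206.81 = 104.36 m.
P = ρgψ = 1000 × 9.81 × 104.36 = 1023772 Pa ≈ 1020 kPa.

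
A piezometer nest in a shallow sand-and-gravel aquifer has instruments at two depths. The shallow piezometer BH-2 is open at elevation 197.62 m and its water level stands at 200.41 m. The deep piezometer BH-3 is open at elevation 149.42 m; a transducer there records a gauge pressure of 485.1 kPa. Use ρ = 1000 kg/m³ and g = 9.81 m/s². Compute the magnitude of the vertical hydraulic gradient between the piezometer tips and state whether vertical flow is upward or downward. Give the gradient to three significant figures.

|i_v| ≈ 0.0320; vertical flow is downward

Total head at BH-2: h = 200.41 m (water level in the standpipe).
Pressure head at BH-3: ψ = P/(ρg) = 485.1×1000 / (1000 × 9.81) = 49.45 m.
Total head at BH-3: h = z + ψ = 149.42 + 49.45 = 198.87 m.
Δh = h(BH-2) − h(BH-3) = 200.41 − 198.87 = 1.54 m.
Vertical separation Δz = 197.62 − 149.42 = 48.20 m.
|i_v| = |Δh| / Δz = 1.54 / 48.20 = 0.0320.
Head is higher in the shallow piezometer, so vertical flow is downward (recharge condition).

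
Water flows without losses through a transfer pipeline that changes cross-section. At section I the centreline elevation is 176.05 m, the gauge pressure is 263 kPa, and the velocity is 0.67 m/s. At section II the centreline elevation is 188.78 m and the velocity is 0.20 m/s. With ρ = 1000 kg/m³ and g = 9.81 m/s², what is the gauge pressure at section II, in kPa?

P₂ ≈ 138 kPa

Pressure head at I: ψ₁ = P₁/(ρg) = 263×1000 / (1000 × 9.81) = 26.81 m.
Velocity heads: v₁²/2g = 0.67²/19.62 = 0.023 m; v₂²/2g = 0.20²/19.62 = 0.002 m.
Total head H = z₁ + ψ₁ + v₁²/2g = 176.05 + 26.81 + 0.023 = 202.88 m.
ψ₂ = H − z₂ − v₂²/2g = 202.88 − 188.78 − 0.002 = 14.10 m.
P₂ = ρgψ₂ = 1000 × 9.81 × 14.10 ≈ 138 kPa.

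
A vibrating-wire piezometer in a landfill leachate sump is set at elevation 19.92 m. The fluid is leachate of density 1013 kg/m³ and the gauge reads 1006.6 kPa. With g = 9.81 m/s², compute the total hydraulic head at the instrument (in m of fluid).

ψ = P/(ρg) = 1006.6×1000 / (1013 × 9.81) = 101.29 m.
h = z + ψ = 19.92 + 101.29 = 121.21 m.

h ≈ 121.21 m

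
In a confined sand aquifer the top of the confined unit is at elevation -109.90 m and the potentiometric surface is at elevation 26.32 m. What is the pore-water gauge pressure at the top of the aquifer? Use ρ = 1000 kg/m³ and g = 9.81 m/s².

P ≈ 1340 kPa

Pressure head at the aquifer top: ψ = h − z = 26.32 − (-109.90) = 136.22 m.
P = ρgψ = 1000 × 9.81 × 136.22 = 1336318 Pa ≈ 1340 kPa.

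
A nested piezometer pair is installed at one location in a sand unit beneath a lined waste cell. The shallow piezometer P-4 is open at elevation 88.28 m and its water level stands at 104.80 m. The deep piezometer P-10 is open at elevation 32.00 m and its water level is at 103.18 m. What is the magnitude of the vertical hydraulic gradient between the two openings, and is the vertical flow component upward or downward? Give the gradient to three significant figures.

Total head at P-4: h = 104.80 m (water level in the standpipe).
Total head at P-10: h = 103.18 m.
Δh = h(P-4) − h(P-10) = 104.80 − 103.18 = 1.62 m.
Vertical separation Δz = 88.28 − 32.00 = 56.28 m.
|i_v| = |Δh| / Δz = 1.62 / 56.28 = 0.0288.
Head is higher in the shallow piezometer, so vertical flow is downward (recharge condition).

|i_v| ≈ 0.0288; vertical flow is downward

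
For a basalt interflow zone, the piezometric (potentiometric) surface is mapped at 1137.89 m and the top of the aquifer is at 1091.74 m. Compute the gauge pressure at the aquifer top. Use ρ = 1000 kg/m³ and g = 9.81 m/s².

P ≈ 453 kPa

Pressure head at the aquifer top: ψ = h − z = 1137.89 − 1091.74 = 46.15 m.
P = ρgψ = 1000 × 9.81 × 46.15 = 452732 Pa ≈ 453 kPa.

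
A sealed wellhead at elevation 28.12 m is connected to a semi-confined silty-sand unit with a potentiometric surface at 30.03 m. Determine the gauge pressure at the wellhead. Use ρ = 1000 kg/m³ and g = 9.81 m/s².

P ≈ 18.7 kPa

Head above the cap: Δh = 30.03 − 28.12 = 1.91 m.
P = ρgΔh = 1000 × 9.81 × 1.91 = 18737 Pa ≈ 18.7 kPa.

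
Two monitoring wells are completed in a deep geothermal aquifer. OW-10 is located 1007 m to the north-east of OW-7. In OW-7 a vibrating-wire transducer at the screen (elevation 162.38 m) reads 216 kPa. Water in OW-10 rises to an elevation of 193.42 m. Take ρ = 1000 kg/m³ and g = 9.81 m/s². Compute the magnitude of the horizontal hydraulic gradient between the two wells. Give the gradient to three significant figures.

Pressure head at OW-7: ψ = P/(ρg) = 216×1000 / (1000 × 9.81) = 22.02 m.
Total head at OW-7: h = z + ψ = 162.38 + 22.02 = 184.40 m.
Total head at OW-10: h = 193.42 m (water level in the piezometer is the total head).
Head difference: h(OW-7) − h(OW-10) = 184.40 − 193.42 = -9.02 m.
Hydraulic gradient: i = |Δh| / L = 9.02 / 1007 = 0.00896.

i ≈ 0.00896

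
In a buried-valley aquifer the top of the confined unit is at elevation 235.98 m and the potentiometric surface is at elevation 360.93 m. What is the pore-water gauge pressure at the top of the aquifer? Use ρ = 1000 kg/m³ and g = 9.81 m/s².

Pressure head at the aquifer top: ψ = h − z = 360.93 − 235.98 = 124.95 m.
P = ρgψ = 1000 × 9.81 × 124.95 = 1225760 Pa ≈ 1230 kPa.

P ≈ 1230 kPa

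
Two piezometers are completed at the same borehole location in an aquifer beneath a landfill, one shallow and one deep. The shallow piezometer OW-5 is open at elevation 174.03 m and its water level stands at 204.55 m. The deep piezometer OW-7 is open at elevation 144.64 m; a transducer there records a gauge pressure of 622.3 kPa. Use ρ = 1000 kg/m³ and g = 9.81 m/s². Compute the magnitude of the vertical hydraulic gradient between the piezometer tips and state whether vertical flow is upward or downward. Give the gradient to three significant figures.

|i_v| ≈ 0.120; vertical flow is upward

Total head at OW-5: h = 204.55 m (water level in the standpipe).
Pressure head at OW-7: ψ = P/(ρg) = 622.3×1000 / (1000 × 9.81) = 63.44 m.
Total head at OW-7: h = z + ψ = 144.64 + 63.44 = 208.08 m.
Δh = h(OW-5) − h(OW-7) = 204.55 − 208.08 = -3.53 m.
Vertical separation Δz = 174.03 − 144.64 = 29.39 m.
|i_v| = |Δh| / Δz = 3.53 / 29.39 = 0.120.
Head is higher in the deep piezometer, so vertical flow is upward (discharge condition).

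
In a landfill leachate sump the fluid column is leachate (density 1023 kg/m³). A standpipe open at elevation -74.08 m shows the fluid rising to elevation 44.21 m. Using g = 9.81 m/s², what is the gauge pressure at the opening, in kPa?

Pressure head ψ = h − z = 44.21 − (-74.08) = 118.29 m.
P = ρgψ = 1023 × 9.81 × 118.29 = 1187115 Pa ≈ 1190 kPa.

P ≈ 1190 kPa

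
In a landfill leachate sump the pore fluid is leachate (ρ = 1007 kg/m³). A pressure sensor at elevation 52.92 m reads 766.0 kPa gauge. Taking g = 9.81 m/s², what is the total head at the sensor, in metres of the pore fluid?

ψ = P/(ρg) = 766.0×1000 / (1007 × 9.81) = 77.54 m.
h = z + ψ = 52.92 + 77.54 = 130.46 m.

h ≈ 130.46 m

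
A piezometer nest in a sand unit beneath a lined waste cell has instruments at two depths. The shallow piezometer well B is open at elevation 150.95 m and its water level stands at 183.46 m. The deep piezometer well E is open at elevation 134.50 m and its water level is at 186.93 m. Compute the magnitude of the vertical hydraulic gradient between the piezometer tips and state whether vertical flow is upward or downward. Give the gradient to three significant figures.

|i_v| ≈ 0.211; vertical flow is upward

Total head at well B: h = 183.46 m (water level in the standpipe).
Total head at well E: h = 186.93 m.
Δh = h(well B) − h(well E) = 183.46 − 186.93 = -3.47 m.
Vertical separation Δz = 150.95 − 134.50 = 16.45 m.
|i_v| = |Δh| / Δz = 3.47 / 16.45 = 0.211.
Head is higher in the deep piezometer, so vertical flow is upward (discharge condition).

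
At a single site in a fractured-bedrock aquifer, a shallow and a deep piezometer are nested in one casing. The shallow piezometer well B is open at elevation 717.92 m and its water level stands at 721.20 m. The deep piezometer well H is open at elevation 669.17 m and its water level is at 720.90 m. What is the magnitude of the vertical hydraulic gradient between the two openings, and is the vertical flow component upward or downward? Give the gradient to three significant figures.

|i_v| ≈ 0.00615; vertical flow is downward

Total head at well B: h = 721.20 m (water level in the standpipe).
Total head at well H: h = 720.90 m.
Δh = h(well B) − h(well H) = 721.20 − 720.90 = 0.30 m.
Vertical separation Δz = 717.92 − 669.17 = 48.75 m.
|i_v| = |Δh| / Δz = 0.30 / 48.75 = 0.00615.
Head is higher in the shallow piezometer, so vertical flow is downward (recharge condition).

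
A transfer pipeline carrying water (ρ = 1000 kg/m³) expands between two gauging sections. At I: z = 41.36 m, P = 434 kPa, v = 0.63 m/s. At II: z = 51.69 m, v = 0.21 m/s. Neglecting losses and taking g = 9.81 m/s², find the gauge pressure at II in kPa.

Pressure head at I: ψ₁ = P₁/(ρg) = 434×1000 / (1000 × 9.81) = 44.24 m.
Velocity heads: v₁²/2g = 0.63²/19.62 = 0.020 m; v₂²/2g = 0.21²/19.62 = 0.002 m.
Total head H = z₁ + ψ₁ + v₁²/2g = 41.36 + 44.24 + 0.020 = 85.62 m.
ψ₂ = H − z₂ − v₂²/2g = 85.62 − 51.69 − 0.002 = 33.93 m.
P₂ = ρgψ₂ = 1000 × 9.81 × 33.93 ≈ 333 kPa.

P₂ ≈ 333 kPa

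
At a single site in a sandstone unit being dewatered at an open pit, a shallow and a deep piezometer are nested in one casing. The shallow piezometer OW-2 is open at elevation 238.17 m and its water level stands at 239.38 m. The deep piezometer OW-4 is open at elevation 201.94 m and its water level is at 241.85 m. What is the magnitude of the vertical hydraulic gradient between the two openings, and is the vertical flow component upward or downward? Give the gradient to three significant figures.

Total head at OW-2: h = 239.38 m (water level in the standpipe).
Total head at OW-4: h = 241.85 m.
Δh = h(OW-2) − h(OW-4) = 239.38 − 241.85 = -2.47 m.
Vertical separation Δz = 238.17 − 201.94 = 36.23 m.
|i_v| = |Δh| / Δz = 2.47 / 36.23 = 0.0682.
Head is higher in the deep piezometer, so vertical flow is upward (discharge condition).

|i_v| ≈ 0.0682; vertical flow is upward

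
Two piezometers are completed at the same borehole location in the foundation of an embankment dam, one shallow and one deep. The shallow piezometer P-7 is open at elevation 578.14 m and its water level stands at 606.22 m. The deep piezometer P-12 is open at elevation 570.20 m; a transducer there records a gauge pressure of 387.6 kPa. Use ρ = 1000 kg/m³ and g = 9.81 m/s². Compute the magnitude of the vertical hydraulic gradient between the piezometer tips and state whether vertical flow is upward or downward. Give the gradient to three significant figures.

|i_v| ≈ 0.440; vertical flow is upward

Total head at P-7: h = 606.22 m (water level in the standpipe).
Pressure head at P-12: ψ = P/(ρg) = 387.6×1000 / (1000 × 9.81) = 39.51 m.
Total head at P-12: h = z + ψ = 570.20 + 39.51 = 609.71 m.
Δh = h(P-7) − h(P-12) = 606.22 − 609.71 = -3.49 m.
Vertical separation Δz = 578.14 − 570.20 = 7.94 m.
|i_v| = |Δh| / Δz = 3.49 / 7.94 = 0.440.
Head is higher in the deep piezometer, so vertical flow is upward (discharge condition).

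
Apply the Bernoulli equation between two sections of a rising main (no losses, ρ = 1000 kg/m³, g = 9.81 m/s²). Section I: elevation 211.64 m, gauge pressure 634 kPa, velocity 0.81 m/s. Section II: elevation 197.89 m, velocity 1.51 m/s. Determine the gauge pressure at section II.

Pressure head at I: ψ₁ = P₁/(ρg) = 634×1000 / (1000 × 9.81) = 64.63 m.
Velocity heads: v₁²/2g = 0.81²/19.62 = 0.033 m; v₂²/2g = 1.51²/19.62 = 0.116 m.
Total head H = z₁ + ψ₁ + v₁²/2g = 211.64 + 64.63 + 0.033 = 276.30 m.
ψ₂ = H − z₂ − v₂²/2g = 276.30 − 197.89 − 0.116 = 78.29 m.
P₂ = ρgψ₂ = 1000 × 9.81 × 78.29 ≈ 768 kPa.

P₂ ≈ 768 kPa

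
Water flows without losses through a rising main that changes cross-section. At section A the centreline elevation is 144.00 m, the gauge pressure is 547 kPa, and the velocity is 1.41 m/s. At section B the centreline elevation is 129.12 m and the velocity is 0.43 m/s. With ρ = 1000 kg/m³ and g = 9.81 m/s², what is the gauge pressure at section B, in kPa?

P₂ ≈ 694 kPa

Pressure head at A: ψ₁ = P₁/(ρg) = 547×1000 / (1000 × 9.81) = 55.76 m.
Velocity heads: v₁²/2g = 1.41²/19.62 = 0.101 m; v₂²/2g = 0.43²/19.62 = 0.009 m.
Total head H = z₁ + ψ₁ + v₁²/2g = 144.00 + 55.76 + 0.101 = 199.86 m.
ψ₂ = H − z₂ − v₂²/2g = 199.86 − 129.12 − 0.009 = 70.73 m.
P₂ = ρgψ₂ = 1000 × 9.81 × 70.73 ≈ 694 kPa.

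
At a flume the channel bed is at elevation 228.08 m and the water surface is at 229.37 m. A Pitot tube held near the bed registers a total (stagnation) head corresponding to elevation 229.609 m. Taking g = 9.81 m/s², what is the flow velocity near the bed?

v ≈ 2.17 m/s

Near the bed, under hydrostatic conditions, the piezometric head (z + ψ) equals the free-surface elevation, 229.37 m.
Velocity head = total − piezometric = 229.609 − 229.37 = 0.239 m.
v = √(2g·h_v) = √(2 × 9.81 × 0.239) = 2.17 m/s.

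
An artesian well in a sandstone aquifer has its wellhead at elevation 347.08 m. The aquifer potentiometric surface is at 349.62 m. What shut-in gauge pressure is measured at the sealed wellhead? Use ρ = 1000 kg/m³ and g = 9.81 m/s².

Head above the cap: Δh = 349.62 − 347.08 = 2.54 m.
P = ρgΔh = 1000 × 9.81 × 2.54 = 24917 Pa ≈ 24.9 kPa.

P ≈ 24.9 kPa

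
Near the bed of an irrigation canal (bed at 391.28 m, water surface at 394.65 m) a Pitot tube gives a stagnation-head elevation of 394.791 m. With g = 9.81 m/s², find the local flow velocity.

v ≈ 1.66 m/s

Near the bed, under hydrostatic conditions, the piezometric head (z + ψ) equals the free-surface elevation, 394.65 m.
Velocity head = total − piezometric = 394.791 − 394.65 = 0.141 m.
v = √(2g·h_v) = √(2 × 9.81 × 0.141) = 1.66 m/s.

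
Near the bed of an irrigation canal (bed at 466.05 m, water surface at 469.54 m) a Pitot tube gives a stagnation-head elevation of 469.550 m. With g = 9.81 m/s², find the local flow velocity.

v ≈ 0.443 m/s

Near the bed, under hydrostatic conditions, the piezometric head (z + ψ) equals the free-surface elevation, 469.54 m.
Velocity head = total − piezometric = 469.550 − 469.54 = 0.010 m.
v = √(2g·h_v) = √(2 × 9.81 × 0.010) = 0.443 m/s.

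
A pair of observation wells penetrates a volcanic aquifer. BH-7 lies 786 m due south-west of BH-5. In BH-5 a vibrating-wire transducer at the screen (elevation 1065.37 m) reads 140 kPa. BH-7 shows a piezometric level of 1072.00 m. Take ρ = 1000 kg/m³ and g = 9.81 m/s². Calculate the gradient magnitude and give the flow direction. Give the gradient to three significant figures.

Pressure head at BH-5: ψ = P/(ρg) = 140×1000 / (1000 × 9.81) = 14.27 m.
Total head at BH-5: h = z + ψ = 1065.37 + 14.27 = 1079.64 m.
Total head at BH-7: h = 1072.00 m (water level in the piezometer is the total head).
Head difference: h(BH-5) − h(BH-7) = 1079.64 − 1072.00 = 7.64 m.
Hydraulic gradient: i = |Δh| / L = 7.64 / 786 = 0.00972.
Flow is from higher to lower head: from BH-5 toward BH-7, i.e. toward the south-west.

i ≈ 0.00972; groundwater flows toward the south-west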